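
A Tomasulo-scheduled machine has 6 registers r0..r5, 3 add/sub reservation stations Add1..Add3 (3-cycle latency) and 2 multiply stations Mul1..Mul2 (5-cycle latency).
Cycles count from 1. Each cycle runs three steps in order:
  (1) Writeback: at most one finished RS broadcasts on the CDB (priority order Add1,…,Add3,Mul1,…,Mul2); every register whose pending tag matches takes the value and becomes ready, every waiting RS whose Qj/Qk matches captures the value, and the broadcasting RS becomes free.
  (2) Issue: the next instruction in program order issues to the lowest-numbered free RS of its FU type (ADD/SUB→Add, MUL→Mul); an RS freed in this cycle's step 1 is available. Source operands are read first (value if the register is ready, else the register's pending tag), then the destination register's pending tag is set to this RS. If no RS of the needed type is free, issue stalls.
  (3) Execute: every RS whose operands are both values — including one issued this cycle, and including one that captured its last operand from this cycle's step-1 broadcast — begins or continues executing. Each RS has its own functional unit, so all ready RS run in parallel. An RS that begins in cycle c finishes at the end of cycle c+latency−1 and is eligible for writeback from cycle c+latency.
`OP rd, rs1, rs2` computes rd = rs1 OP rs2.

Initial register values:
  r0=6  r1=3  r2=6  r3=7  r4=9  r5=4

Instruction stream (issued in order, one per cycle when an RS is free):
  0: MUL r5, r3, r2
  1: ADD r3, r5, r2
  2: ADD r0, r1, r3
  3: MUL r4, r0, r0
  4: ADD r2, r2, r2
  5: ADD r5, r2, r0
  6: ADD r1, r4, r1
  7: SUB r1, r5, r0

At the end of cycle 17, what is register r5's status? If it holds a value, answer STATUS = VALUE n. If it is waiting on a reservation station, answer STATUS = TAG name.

  c1: issue MUL r5<-Mul1  regs: r0:6,r1:3,r2:6,r3:7,r4:9,r5:Mul1
  c2: issue ADD r3<-Add1  regs: r0:6,r1:3,r2:6,r3:Add1,r4:9,r5:Mul1
  c3: issue ADD r0<-Add2  regs: r0:Add2,r1:3,r2:6,r3:Add1,r4:9,r5:Mul1
  c4: issue MUL r4<-Mul2  regs: r0:Add2,r1:3,r2:6,r3:Add1,r4:Mul2,r5:Mul1
  c5: issue ADD r2<-Add3  regs: r0:Add2,r1:3,r2:Add3,r3:Add1,r4:Mul2,r5:Mul1
  c6: CDB Mul1=42; stall  regs: r0:Add2,r1:3,r2:Add3,r3:Add1,r4:Mul2,r5:42
  c7: stall  regs: r0:Add2,r1:3,r2:Add3,r3:Add1,r4:Mul2,r5:42
  c8: CDB Add3=12; issue ADD r5<-Add3  regs: r0:Add2,r1:3,r2:12,r3:Add1,r4:Mul2,r5:Add3
  c9: CDB Add1=48; issue ADD r1<-Add1  regs: r0:Add2,r1:Add1,r2:12,r3:48,r4:Mul2,r5:Add3
  c10: stall  regs: r0:Add2,r1:Add1,r2:12,r3:48,r4:Mul2,r5:Add3
  c11: stall  regs: r0:Add2,r1:Add1,r2:12,r3:48,r4:Mul2,r5:Add3
  c12: CDB Add2=51; issue SUB r1<-Add2  regs: r0:51,r1:Add2,r2:12,r3:48,r4:Mul2,r5:Add3
  c13: -  regs: r0:51,r1:Add2,r2:12,r3:48,r4:Mul2,r5:Add3
  c14: -  regs: r0:51,r1:Add2,r2:12,r3:48,r4:Mul2,r5:Add3
  c15: CDB Add3=63  regs: r0:51,r1:Add2,r2:12,r3:48,r4:Mul2,r5:63
  c16: -  regs: r0:51,r1:Add2,r2:12,r3:48,r4:Mul2,r5:63
  c17: CDB Mul2=2601  regs: r0:51,r1:Add2,r2:12,r3:48,r4:2601,r5:63

STATUS = VALUE 63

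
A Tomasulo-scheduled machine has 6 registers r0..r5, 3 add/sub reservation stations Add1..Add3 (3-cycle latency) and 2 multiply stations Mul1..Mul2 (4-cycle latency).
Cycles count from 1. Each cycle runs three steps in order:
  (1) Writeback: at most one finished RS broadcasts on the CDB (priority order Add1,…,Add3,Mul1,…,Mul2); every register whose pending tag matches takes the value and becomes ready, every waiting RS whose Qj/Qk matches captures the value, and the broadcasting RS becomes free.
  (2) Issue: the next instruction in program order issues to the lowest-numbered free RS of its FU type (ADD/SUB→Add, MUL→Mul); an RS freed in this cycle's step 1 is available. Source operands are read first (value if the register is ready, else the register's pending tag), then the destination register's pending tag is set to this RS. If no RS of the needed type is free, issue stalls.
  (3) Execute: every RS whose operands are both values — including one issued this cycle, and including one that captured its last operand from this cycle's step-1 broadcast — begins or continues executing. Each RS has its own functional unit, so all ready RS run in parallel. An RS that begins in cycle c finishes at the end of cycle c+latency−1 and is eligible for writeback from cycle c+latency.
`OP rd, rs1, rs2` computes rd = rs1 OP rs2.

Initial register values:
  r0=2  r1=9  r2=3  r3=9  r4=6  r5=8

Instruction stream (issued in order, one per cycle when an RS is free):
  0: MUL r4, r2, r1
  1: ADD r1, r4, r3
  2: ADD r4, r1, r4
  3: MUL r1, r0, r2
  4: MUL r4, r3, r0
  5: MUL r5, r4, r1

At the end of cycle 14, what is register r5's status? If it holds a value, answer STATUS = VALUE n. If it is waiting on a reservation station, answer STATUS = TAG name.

cycle 1: issue MUL r4<-Mul1 // r0:2,r1:9,r2:3,r3:9,r4:Mul1,r5:8
cycle 2: issue ADD r1<-Add1 // r0:2,r1:Add1,r2:3,r3:9,r4:Mul1,r5:8
cycle 3: issue ADD r4<-Add2 // r0:2,r1:Add1,r2:3,r3:9,r4:Add2,r5:8
cycle 4: issue MUL r1<-Mul2 // r0:2,r1:Mul2,r2:3,r3:9,r4:Add2,r5:8
cycle 5: CDB Mul1=27; issue MUL r4<-Mul1 // r0:2,r1:Mul2,r2:3,r3:9,r4:Mul1,r5:8
cycle 6: stall // r0:2,r1:Mul2,r2:3,r3:9,r4:Mul1,r5:8
cycle 7: stall // r0:2,r1:Mul2,r2:3,r3:9,r4:Mul1,r5:8
cycle 8: CDB Add1=36; stall // r0:2,r1:Mul2,r2:3,r3:9,r4:Mul1,r5:8
cycle 9: CDB Mul1=18; issue MUL r5<-Mul1 // r0:2,r1:Mul2,r2:3,r3:9,r4:18,r5:Mul1
cycle 10: CDB Mul2=6 // r0:2,r1:6,r2:3,r3:9,r4:18,r5:Mul1
cycle 11: CDB Add2=63 // r0:2,r1:6,r2:3,r3:9,r4:18,r5:Mul1
cycle 12: - // r0:2,r1:6,r2:3,r3:9,r4:18,r5:Mul1
cycle 13: - // r0:2,r1:6,r2:3,r3:9,r4:18,r5:Mul1
cycle 14: CDB Mul1=108 // r0:2,r1:6,r2:3,r3:9,r4:18,r5:108

STATUS = VALUE 108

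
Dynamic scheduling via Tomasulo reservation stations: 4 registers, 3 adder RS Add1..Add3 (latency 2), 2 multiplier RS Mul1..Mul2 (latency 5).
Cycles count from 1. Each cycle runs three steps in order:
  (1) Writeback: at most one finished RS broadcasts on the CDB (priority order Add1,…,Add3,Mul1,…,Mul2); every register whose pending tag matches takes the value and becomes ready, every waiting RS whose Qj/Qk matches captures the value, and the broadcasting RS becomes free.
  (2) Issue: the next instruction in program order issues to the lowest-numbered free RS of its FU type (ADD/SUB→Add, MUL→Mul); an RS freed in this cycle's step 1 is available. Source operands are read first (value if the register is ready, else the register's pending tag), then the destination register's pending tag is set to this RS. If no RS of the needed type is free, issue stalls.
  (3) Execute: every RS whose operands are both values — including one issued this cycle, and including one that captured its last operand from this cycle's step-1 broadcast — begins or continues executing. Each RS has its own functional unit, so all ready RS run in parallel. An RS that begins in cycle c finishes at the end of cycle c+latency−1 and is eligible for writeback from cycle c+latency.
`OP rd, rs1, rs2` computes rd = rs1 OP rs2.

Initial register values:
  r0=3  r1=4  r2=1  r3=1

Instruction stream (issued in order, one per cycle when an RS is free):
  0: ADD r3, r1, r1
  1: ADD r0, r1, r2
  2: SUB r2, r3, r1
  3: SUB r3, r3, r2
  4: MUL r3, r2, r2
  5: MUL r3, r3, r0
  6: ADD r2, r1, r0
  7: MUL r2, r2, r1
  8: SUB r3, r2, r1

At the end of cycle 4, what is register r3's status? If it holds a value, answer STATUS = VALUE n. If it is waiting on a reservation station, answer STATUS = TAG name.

STATUS = TAG Add2

cycle 1: issue ADD r3<-Add1 // r0:3,r1:4,r2:1,r3:Add1
cycle 2: issue ADD r0<-Add2 // r0:Add2,r1:4,r2:1,r3:Add1
cycle 3: CDB Add1=8; issue SUB r2<-Add1 // r0:Add2,r1:4,r2:Add1,r3:8
cycle 4: CDB Add2=5; issue SUB r3<-Add2 // r0:5,r1:4,r2:Add1,r3:Add2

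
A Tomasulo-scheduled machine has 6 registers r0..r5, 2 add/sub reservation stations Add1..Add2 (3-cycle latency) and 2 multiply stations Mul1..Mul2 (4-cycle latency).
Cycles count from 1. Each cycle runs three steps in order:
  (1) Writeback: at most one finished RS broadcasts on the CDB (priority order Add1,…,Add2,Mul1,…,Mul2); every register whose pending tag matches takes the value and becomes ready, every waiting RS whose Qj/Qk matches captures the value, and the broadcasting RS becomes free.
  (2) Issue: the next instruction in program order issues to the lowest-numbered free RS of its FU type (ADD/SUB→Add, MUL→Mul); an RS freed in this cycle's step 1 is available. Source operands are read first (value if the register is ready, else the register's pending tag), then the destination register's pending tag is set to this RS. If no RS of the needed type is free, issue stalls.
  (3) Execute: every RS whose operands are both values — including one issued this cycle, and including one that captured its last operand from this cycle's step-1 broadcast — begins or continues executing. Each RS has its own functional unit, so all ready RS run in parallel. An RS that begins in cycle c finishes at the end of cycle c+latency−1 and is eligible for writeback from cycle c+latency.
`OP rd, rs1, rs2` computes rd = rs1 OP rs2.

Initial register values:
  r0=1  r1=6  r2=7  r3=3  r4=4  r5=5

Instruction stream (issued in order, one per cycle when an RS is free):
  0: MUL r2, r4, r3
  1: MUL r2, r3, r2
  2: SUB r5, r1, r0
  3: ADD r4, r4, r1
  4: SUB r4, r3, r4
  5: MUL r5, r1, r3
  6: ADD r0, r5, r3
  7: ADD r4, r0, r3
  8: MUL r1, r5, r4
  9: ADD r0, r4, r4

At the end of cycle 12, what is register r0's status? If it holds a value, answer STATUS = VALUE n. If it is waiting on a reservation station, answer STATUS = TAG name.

STATUS = TAG Add2

cycle 1: issue MUL r2<-Mul1 // r0:1,r1:6,r2:Mul1,r3:3,r4:4,r5:5
cycle 2: issue MUL r2<-Mul2 // r0:1,r1:6,r2:Mul2,r3:3,r4:4,r5:5
cycle 3: issue SUB r5<-Add1 // r0:1,r1:6,r2:Mul2,r3:3,r4:4,r5:Add1
cycle 4: issue ADD r4<-Add2 // r0:1,r1:6,r2:Mul2,r3:3,r4:Add2,r5:Add1
cycle 5: CDB Mul1=12; stall // r0:1,r1:6,r2:Mul2,r3:3,r4:Add2,r5:Add1
cycle 6: CDB Add1=5; issue SUB r4<-Add1 // r0:1,r1:6,r2:Mul2,r3:3,r4:Add1,r5:5
cycle 7: CDB Add2=10; issue MUL r5<-Mul1 // r0:1,r1:6,r2:Mul2,r3:3,r4:Add1,r5:Mul1
cycle 8: issue ADD r0<-Add2 // r0:Add2,r1:6,r2:Mul2,r3:3,r4:Add1,r5:Mul1
cycle 9: CDB Mul2=36; stall // r0:Add2,r1:6,r2:36,r3:3,r4:Add1,r5:Mul1
cycle 10: CDB Add1=-7; issue ADD r4<-Add1 // r0:Add2,r1:6,r2:36,r3:3,r4:Add1,r5:Mul1
cycle 11: CDB Mul1=18; issue MUL r1<-Mul1 // r0:Add2,r1:Mul1,r2:36,r3:3,r4:Add1,r5:18
cycle 12: stall // r0:Add2,r1:Mul1,r2:36,r3:3,r4:Add1,r5:18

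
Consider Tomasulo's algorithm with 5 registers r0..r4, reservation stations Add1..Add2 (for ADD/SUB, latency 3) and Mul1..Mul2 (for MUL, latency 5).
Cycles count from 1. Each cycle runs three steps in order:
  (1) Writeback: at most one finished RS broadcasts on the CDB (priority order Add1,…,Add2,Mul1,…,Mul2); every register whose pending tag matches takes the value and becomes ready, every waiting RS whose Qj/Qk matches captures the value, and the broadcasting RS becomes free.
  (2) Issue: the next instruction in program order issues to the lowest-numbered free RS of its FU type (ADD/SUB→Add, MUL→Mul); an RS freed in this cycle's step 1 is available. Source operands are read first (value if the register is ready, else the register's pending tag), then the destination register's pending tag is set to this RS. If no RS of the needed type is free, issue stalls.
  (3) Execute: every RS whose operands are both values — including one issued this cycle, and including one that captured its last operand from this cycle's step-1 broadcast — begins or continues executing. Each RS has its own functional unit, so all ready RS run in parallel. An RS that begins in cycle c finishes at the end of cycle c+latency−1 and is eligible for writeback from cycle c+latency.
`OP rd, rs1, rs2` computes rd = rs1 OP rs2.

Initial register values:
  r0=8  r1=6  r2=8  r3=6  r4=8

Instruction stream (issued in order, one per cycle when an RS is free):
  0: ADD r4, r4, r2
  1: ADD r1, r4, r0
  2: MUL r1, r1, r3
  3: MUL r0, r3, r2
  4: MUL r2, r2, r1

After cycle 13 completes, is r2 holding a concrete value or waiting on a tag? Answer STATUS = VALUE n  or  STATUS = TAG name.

  c1: issue ADD r4<-Add1  regs: r0:8,r1:6,r2:8,r3:6,r4:Add1
  c2: issue ADD r1<-Add2  regs: r0:8,r1:Add2,r2:8,r3:6,r4:Add1
  c3: issue MUL r1<-Mul1  regs: r0:8,r1:Mul1,r2:8,r3:6,r4:Add1
  c4: CDB Add1=16; issue MUL r0<-Mul2  regs: r0:Mul2,r1:Mul1,r2:8,r3:6,r4:16
  c5: stall  regs: r0:Mul2,r1:Mul1,r2:8,r3:6,r4:16
  c6: stall  regs: r0:Mul2,r1:Mul1,r2:8,r3:6,r4:16
  c7: CDB Add2=24; stall  regs: r0:Mul2,r1:Mul1,r2:8,r3:6,r4:16
  c8: stall  regs: r0:Mul2,r1:Mul1,r2:8,r3:6,r4:16
  c9: CDB Mul2=48; issue MUL r2<-Mul2  regs: r0:48,r1:Mul1,r2:Mul2,r3:6,r4:16
  c10: -  regs: r0:48,r1:Mul1,r2:Mul2,r3:6,r4:16
  c11: -  regs: r0:48,r1:Mul1,r2:Mul2,r3:6,r4:16
  c12: CDB Mul1=144  regs: r0:48,r1:144,r2:Mul2,r3:6,r4:16
  c13: -  regs: r0:48,r1:144,r2:Mul2,r3:6,r4:16

STATUS = TAG Mul2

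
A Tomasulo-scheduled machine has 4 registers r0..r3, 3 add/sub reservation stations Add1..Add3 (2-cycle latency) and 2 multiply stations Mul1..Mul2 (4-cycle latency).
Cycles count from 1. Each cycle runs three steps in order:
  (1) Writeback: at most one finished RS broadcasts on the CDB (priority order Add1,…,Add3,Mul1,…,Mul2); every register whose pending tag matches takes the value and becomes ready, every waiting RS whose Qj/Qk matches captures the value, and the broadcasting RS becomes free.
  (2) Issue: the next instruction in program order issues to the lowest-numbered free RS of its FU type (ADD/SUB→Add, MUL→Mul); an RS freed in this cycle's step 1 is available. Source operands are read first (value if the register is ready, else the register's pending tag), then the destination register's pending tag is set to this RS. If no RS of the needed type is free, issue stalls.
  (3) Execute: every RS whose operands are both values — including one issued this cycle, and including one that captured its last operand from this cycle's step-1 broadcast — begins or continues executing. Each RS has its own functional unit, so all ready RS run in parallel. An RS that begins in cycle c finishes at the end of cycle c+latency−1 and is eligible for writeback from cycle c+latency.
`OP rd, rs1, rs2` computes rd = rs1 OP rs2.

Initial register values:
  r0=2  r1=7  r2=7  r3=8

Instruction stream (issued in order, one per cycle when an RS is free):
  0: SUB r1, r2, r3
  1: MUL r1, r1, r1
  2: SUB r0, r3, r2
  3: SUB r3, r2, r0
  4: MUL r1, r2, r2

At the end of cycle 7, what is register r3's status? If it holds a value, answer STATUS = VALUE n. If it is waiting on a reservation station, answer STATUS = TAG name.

STATUS = VALUE 6

  c1: issue SUB r1<-Add1  regs: r0:2,r1:Add1,r2:7,r3:8
  c2: issue MUL r1<-Mul1  regs: r0:2,r1:Mul1,r2:7,r3:8
  c3: CDB Add1=-1; issue SUB r0<-Add1  regs: r0:Add1,r1:Mul1,r2:7,r3:8
  c4: issue SUB r3<-Add2  regs: r0:Add1,r1:Mul1,r2:7,r3:Add2
  c5: CDB Add1=1; issue MUL r1<-Mul2  regs: r0:1,r1:Mul2,r2:7,r3:Add2
  c6: -  regs: r0:1,r1:Mul2,r2:7,r3:Add2
  c7: CDB Add2=6  regs: r0:1,r1:Mul2,r2:7,r3:6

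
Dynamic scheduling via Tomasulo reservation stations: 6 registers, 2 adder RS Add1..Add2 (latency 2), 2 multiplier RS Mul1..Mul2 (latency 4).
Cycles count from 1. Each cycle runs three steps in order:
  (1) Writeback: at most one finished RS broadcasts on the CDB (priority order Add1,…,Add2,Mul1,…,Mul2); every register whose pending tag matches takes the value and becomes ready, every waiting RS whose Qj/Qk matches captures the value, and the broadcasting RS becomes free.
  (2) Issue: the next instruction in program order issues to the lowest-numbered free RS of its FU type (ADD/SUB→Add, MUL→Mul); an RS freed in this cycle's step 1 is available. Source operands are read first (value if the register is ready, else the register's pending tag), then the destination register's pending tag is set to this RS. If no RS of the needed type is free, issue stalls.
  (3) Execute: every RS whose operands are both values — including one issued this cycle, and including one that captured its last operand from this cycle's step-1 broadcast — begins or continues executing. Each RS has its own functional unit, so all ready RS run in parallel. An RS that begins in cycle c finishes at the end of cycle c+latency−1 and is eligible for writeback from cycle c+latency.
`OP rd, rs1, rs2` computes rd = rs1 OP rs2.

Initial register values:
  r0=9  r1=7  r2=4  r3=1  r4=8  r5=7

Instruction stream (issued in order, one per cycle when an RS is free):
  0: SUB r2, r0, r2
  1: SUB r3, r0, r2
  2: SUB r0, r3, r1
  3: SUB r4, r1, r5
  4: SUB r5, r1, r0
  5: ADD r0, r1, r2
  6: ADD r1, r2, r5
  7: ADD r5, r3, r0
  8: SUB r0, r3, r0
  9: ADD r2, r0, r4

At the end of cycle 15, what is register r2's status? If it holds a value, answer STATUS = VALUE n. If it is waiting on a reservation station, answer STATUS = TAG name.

STATUS = VALUE -8

  c1: issue SUB r2<-Add1  regs: r0:9,r1:7,r2:Add1,r3:1,r4:8,r5:7
  c2: issue SUB r3<-Add2  regs: r0:9,r1:7,r2:Add1,r3:Add2,r4:8,r5:7
  c3: CDB Add1=5; issue SUB r0<-Add1  regs: r0:Add1,r1:7,r2:5,r3:Add2,r4:8,r5:7
  c4: stall  regs: r0:Add1,r1:7,r2:5,r3:Add2,r4:8,r5:7
  c5: CDB Add2=4; issue SUB r4<-Add2  regs: r0:Add1,r1:7,r2:5,r3:4,r4:Add2,r5:7
  c6: stall  regs: r0:Add1,r1:7,r2:5,r3:4,r4:Add2,r5:7
  c7: CDB Add1=-3; issue SUB r5<-Add1  regs: r0:-3,r1:7,r2:5,r3:4,r4:Add2,r5:Add1
  c8: CDB Add2=0; issue ADD r0<-Add2  regs: r0:Add2,r1:7,r2:5,r3:4,r4:0,r5:Add1
  c9: CDB Add1=10; issue ADD r1<-Add1  regs: r0:Add2,r1:Add1,r2:5,r3:4,r4:0,r5:10
  c10: CDB Add2=12; issue ADD r5<-Add2  regs: r0:12,r1:Add1,r2:5,r3:4,r4:0,r5:Add2
  c11: CDB Add1=15; issue SUB r0<-Add1  regs: r0:Add1,r1:15,r2:5,r3:4,r4:0,r5:Add2
  c12: CDB Add2=16; issue ADD r2<-Add2  regs: r0:Add1,r1:15,r2:Add2,r3:4,r4:0,r5:16
  c13: CDB Add1=-8  regs: r0:-8,r1:15,r2:Add2,r3:4,r4:0,r5:16
  c14: -  regs: r0:-8,r1:15,r2:Add2,r3:4,r4:0,r5:16
  c15: CDB Add2=-8  regs: r0:-8,r1:15,r2:-8,r3:4,r4:0,r5:16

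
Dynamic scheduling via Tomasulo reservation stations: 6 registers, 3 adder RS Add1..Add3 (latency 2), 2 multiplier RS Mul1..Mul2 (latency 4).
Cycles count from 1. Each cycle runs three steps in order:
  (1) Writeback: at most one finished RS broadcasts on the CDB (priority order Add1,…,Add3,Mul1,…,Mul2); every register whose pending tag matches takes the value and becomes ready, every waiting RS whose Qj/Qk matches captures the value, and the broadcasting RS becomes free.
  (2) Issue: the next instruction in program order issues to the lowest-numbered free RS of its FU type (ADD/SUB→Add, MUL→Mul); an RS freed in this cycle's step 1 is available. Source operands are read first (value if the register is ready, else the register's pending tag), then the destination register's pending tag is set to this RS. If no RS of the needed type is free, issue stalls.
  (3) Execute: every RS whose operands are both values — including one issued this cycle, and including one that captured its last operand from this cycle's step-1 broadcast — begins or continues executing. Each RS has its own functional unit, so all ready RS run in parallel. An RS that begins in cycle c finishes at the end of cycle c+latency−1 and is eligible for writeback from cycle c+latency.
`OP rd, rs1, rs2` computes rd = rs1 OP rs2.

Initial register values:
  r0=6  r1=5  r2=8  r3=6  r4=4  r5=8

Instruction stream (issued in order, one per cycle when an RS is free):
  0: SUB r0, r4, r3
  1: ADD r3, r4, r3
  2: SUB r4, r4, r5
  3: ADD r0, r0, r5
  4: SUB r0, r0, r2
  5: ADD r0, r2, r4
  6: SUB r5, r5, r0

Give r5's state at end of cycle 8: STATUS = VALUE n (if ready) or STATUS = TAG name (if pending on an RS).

STATUS = TAG Add3

c1: issue SUB r0<-Add1 | r0:Add1,r1:5,r2:8,r3:6,r4:4,r5:8
c2: issue ADD r3<-Add2 | r0:Add1,r1:5,r2:8,r3:Add2,r4:4,r5:8
c3: CDB Add1=-2; issue SUB r4<-Add1 | r0:-2,r1:5,r2:8,r3:Add2,r4:Add1,r5:8
c4: CDB Add2=10; issue ADD r0<-Add2 | r0:Add2,r1:5,r2:8,r3:10,r4:Add1,r5:8
c5: CDB Add1=-4; issue SUB r0<-Add1 | r0:Add1,r1:5,r2:8,r3:10,r4:-4,r5:8
c6: CDB Add2=6; issue ADD r0<-Add2 | r0:Add2,r1:5,r2:8,r3:10,r4:-4,r5:8
c7: issue SUB r5<-Add3 | r0:Add2,r1:5,r2:8,r3:10,r4:-4,r5:Add3
c8: CDB Add1=-2 | r0:Add2,r1:5,r2:8,r3:10,r4:-4,r5:Add3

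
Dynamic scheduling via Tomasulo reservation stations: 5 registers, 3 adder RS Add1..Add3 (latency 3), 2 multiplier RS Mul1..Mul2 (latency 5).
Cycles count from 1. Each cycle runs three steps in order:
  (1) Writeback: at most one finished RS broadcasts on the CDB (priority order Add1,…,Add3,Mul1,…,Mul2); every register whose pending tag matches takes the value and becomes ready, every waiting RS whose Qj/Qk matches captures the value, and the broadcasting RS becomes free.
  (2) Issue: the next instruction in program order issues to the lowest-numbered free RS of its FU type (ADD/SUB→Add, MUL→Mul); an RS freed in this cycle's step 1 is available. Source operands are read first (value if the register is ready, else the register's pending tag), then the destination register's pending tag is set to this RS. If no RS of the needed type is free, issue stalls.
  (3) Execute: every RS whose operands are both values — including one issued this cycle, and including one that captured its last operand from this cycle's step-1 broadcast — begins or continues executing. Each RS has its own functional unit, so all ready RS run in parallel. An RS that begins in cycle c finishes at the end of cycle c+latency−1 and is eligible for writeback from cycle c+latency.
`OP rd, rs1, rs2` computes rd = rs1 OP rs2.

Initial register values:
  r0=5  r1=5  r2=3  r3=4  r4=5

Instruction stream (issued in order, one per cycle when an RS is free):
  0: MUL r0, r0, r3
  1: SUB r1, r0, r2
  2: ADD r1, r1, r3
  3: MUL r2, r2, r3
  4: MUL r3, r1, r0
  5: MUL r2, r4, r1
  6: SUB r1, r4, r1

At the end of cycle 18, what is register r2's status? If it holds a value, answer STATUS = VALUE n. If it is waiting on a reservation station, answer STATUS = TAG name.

STATUS = VALUE 105

c1: issue MUL r0<-Mul1 | r0:Mul1,r1:5,r2:3,r3:4,r4:5
c2: issue SUB r1<-Add1 | r0:Mul1,r1:Add1,r2:3,r3:4,r4:5
c3: issue ADD r1<-Add2 | r0:Mul1,r1:Add2,r2:3,r3:4,r4:5
c4: issue MUL r2<-Mul2 | r0:Mul1,r1:Add2,r2:Mul2,r3:4,r4:5
c5: stall | r0:Mul1,r1:Add2,r2:Mul2,r3:4,r4:5
c6: CDB Mul1=20; issue MUL r3<-Mul1 | r0:20,r1:Add2,r2:Mul2,r3:Mul1,r4:5
c7: stall | r0:20,r1:Add2,r2:Mul2,r3:Mul1,r4:5
c8: stall | r0:20,r1:Add2,r2:Mul2,r3:Mul1,r4:5
c9: CDB Add1=17; stall | r0:20,r1:Add2,r2:Mul2,r3:Mul1,r4:5
c10: CDB Mul2=12; issue MUL r2<-Mul2 | r0:20,r1:Add2,r2:Mul2,r3:Mul1,r4:5
c11: issue SUB r1<-Add1 | r0:20,r1:Add1,r2:Mul2,r3:Mul1,r4:5
c12: CDB Add2=21 | r0:20,r1:Add1,r2:Mul2,r3:Mul1,r4:5
c13: - | r0:20,r1:Add1,r2:Mul2,r3:Mul1,r4:5
c14: - | r0:20,r1:Add1,r2:Mul2,r3:Mul1,r4:5
c15: CDB Add1=-16 | r0:20,r1:-16,r2:Mul2,r3:Mul1,r4:5
c16: - | r0:20,r1:-16,r2:Mul2,r3:Mul1,r4:5
c17: CDB Mul1=420 | r0:20,r1:-16,r2:Mul2,r3:420,r4:5
c18: CDB Mul2=105 | r0:20,r1:-16,r2:105,r3:420,r4:5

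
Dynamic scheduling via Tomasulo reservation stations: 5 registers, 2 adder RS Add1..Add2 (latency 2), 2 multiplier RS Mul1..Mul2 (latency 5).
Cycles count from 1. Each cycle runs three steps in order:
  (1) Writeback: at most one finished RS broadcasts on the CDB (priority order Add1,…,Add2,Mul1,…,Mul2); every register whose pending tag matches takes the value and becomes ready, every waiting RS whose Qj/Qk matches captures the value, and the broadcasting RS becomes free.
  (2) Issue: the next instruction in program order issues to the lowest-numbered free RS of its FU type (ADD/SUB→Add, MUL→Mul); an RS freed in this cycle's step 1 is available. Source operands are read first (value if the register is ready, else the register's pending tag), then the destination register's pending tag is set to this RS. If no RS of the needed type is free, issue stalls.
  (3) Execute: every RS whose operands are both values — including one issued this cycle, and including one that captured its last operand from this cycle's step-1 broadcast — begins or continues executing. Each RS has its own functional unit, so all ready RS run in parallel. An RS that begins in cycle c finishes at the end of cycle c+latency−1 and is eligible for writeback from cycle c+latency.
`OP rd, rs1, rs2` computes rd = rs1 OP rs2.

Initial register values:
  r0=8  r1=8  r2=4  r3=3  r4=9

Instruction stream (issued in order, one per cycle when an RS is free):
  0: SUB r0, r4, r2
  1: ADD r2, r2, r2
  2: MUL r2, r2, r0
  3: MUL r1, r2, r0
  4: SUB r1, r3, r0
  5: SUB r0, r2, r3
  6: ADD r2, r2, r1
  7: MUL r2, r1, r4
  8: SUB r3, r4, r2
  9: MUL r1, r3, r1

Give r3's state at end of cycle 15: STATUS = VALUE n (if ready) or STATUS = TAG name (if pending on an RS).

STATUS = TAG Add1

cycle 1: issue SUB r0<-Add1 // r0:Add1,r1:8,r2:4,r3:3,r4:9
cycle 2: issue ADD r2<-Add2 // r0:Add1,r1:8,r2:Add2,r3:3,r4:9
cycle 3: CDB Add1=5; issue MUL r2<-Mul1 // r0:5,r1:8,r2:Mul1,r3:3,r4:9
cycle 4: CDB Add2=8; issue MUL r1<-Mul2 // r0:5,r1:Mul2,r2:Mul1,r3:3,r4:9
cycle 5: issue SUB r1<-Add1 // r0:5,r1:Add1,r2:Mul1,r3:3,r4:9
cycle 6: issue SUB r0<-Add2 // r0:Add2,r1:Add1,r2:Mul1,r3:3,r4:9
cycle 7: CDB Add1=-2; issue ADD r2<-Add1 // r0:Add2,r1:-2,r2:Add1,r3:3,r4:9
cycle 8: stall // r0:Add2,r1:-2,r2:Add1,r3:3,r4:9
cycle 9: CDB Mul1=40; issue MUL r2<-Mul1 // r0:Add2,r1:-2,r2:Mul1,r3:3,r4:9
cycle 10: stall // r0:Add2,r1:-2,r2:Mul1,r3:3,r4:9
cycle 11: CDB Add1=38; issue SUB r3<-Add1 // r0:Add2,r1:-2,r2:Mul1,r3:Add1,r4:9
cycle 12: CDB Add2=37; stall // r0:37,r1:-2,r2:Mul1,r3:Add1,r4:9
cycle 13: stall // r0:37,r1:-2,r2:Mul1,r3:Add1,r4:9
cycle 14: CDB Mul1=-18; issue MUL r1<-Mul1 // r0:37,r1:Mul1,r2:-18,r3:Add1,r4:9
cycle 15: CDB Mul2=200 // r0:37,r1:Mul1,r2:-18,r3:Add1,r4:9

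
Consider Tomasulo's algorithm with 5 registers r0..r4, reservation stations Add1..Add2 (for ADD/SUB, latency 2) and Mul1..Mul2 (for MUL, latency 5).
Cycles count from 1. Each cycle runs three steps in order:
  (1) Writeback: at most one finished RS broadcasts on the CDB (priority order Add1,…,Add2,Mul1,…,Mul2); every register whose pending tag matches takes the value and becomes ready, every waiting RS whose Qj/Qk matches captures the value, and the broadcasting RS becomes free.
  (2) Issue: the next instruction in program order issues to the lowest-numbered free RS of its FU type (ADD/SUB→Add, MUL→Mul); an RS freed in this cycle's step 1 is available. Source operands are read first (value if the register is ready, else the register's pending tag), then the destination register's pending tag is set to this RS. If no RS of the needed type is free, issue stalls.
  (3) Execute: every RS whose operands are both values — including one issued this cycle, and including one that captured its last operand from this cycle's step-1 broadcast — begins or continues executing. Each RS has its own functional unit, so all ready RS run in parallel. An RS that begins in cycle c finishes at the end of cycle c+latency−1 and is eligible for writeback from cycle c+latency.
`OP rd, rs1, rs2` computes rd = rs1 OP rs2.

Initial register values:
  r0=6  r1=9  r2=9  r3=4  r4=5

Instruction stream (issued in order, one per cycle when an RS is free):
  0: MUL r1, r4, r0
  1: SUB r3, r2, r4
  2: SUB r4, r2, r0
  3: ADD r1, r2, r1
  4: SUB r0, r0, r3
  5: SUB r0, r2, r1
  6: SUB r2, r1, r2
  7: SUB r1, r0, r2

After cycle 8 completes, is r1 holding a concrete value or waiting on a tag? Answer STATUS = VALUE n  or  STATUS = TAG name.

STATUS = VALUE 39

  c1: issue MUL r1<-Mul1  regs: r0:6,r1:Mul1,r2:9,r3:4,r4:5
  c2: issue SUB r3<-Add1  regs: r0:6,r1:Mul1,r2:9,r3:Add1,r4:5
  c3: issue SUB r4<-Add2  regs: r0:6,r1:Mul1,r2:9,r3:Add1,r4:Add2
  c4: CDB Add1=4; issue ADD r1<-Add1  regs: r0:6,r1:Add1,r2:9,r3:4,r4:Add2
  c5: CDB Add2=3; issue SUB r0<-Add2  regs: r0:Add2,r1:Add1,r2:9,r3:4,r4:3
  c6: CDB Mul1=30; stall  regs: r0:Add2,r1:Add1,r2:9,r3:4,r4:3
  c7: CDB Add2=2; issue SUB r0<-Add2  regs: r0:Add2,r1:Add1,r2:9,r3:4,r4:3
  c8: CDB Add1=39; issue SUB r2<-Add1  regs: r0:Add2,r1:39,r2:Add1,r3:4,r4:3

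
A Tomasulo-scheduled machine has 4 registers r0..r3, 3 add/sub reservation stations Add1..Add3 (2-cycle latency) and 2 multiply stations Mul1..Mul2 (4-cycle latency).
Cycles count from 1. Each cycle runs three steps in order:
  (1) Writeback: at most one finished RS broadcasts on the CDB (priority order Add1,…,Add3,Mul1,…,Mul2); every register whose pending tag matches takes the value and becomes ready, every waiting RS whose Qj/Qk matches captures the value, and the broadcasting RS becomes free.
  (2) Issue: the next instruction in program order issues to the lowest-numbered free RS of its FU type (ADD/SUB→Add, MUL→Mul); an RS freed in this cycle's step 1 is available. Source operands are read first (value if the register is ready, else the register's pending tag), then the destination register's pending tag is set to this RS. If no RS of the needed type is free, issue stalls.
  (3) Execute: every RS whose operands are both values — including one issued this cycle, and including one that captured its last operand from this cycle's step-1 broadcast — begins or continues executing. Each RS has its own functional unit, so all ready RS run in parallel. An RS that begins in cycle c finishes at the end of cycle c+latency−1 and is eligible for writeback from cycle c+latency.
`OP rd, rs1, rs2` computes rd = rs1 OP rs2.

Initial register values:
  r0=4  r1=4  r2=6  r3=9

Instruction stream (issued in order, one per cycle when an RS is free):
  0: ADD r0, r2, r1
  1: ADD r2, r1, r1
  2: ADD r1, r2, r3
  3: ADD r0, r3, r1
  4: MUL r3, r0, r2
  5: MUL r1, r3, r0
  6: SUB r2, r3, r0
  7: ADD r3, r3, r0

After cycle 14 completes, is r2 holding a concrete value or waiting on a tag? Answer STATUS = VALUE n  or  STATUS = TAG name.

STATUS = VALUE 182

  c1: issue ADD r0<-Add1  regs: r0:Add1,r1:4,r2:6,r3:9
  c2: issue ADD r2<-Add2  regs: r0:Add1,r1:4,r2:Add2,r3:9
  c3: CDB Add1=10; issue ADD r1<-Add1  regs: r0:10,r1:Add1,r2:Add2,r3:9
  c4: CDB Add2=8; issue ADD r0<-Add2  regs: r0:Add2,r1:Add1,r2:8,r3:9
  c5: issue MUL r3<-Mul1  regs: r0:Add2,r1:Add1,r2:8,r3:Mul1
  c6: CDB Add1=17; issue MUL r1<-Mul2  regs: r0:Add2,r1:Mul2,r2:8,r3:Mul1
  c7: issue SUB r2<-Add1  regs: r0:Add2,r1:Mul2,r2:Add1,r3:Mul1
  c8: CDB Add2=26; issue ADD r3<-Add2  regs: r0:26,r1:Mul2,r2:Add1,r3:Add2
  c9: -  regs: r0:26,r1:Mul2,r2:Add1,r3:Add2
  c10: -  regs: r0:26,r1:Mul2,r2:Add1,r3:Add2
  c11: -  regs: r0:26,r1:Mul2,r2:Add1,r3:Add2
  c12: CDB Mul1=208  regs: r0:26,r1:Mul2,r2:Add1,r3:Add2
  c13: -  regs: r0:26,r1:Mul2,r2:Add1,r3:Add2
  c14: CDB Add1=182  regs: r0:26,r1:Mul2,r2:182,r3:Add2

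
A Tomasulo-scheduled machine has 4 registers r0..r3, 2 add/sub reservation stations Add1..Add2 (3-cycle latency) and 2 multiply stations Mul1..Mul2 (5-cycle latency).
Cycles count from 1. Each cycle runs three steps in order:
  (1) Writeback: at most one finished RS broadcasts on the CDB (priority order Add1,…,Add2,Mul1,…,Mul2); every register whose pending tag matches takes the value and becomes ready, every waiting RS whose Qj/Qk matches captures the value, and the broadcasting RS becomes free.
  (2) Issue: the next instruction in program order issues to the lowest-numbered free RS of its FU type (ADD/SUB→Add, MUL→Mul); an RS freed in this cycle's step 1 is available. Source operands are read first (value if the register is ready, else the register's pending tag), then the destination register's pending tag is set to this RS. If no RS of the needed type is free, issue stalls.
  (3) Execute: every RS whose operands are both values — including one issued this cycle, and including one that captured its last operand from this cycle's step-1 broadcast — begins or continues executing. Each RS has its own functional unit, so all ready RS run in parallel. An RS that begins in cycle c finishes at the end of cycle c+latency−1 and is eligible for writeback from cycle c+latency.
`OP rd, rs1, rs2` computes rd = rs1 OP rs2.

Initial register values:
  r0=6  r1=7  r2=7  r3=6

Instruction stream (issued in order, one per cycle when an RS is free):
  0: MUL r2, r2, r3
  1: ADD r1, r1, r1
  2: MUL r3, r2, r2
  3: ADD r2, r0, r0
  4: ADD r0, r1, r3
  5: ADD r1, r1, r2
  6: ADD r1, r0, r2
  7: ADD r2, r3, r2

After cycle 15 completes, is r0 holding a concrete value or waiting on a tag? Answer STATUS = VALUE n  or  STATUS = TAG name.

STATUS = VALUE 1778

cycle 1: issue MUL r2<-Mul1 // r0:6,r1:7,r2:Mul1,r3:6
cycle 2: issue ADD r1<-Add1 // r0:6,r1:Add1,r2:Mul1,r3:6
cycle 3: issue MUL r3<-Mul2 // r0:6,r1:Add1,r2:Mul1,r3:Mul2
cycle 4: issue ADD r2<-Add2 // r0:6,r1:Add1,r2:Add2,r3:Mul2
cycle 5: CDB Add1=14; issue ADD r0<-Add1 // r0:Add1,r1:14,r2:Add2,r3:Mul2
cycle 6: CDB Mul1=42; stall // r0:Add1,r1:14,r2:Add2,r3:Mul2
cycle 7: CDB Add2=12; issue ADD r1<-Add2 // r0:Add1,r1:Add2,r2:12,r3:Mul2
cycle 8: stall // r0:Add1,r1:Add2,r2:12,r3:Mul2
cycle 9: stall // r0:Add1,r1:Add2,r2:12,r3:Mul2
cycle 10: CDB Add2=26; issue ADD r1<-Add2 // r0:Add1,r1:Add2,r2:12,r3:Mul2
cycle 11: CDB Mul2=1764; stall // r0:Add1,r1:Add2,r2:12,r3:1764
cycle 12: stall // r0:Add1,r1:Add2,r2:12,r3:1764
cycle 13: stall // r0:Add1,r1:Add2,r2:12,r3:1764
cycle 14: CDB Add1=1778; issue ADD r2<-Add1 // r0:1778,r1:Add2,r2:Add1,r3:1764
cycle 15: - // r0:1778,r1:Add2,r2:Add1,r3:1764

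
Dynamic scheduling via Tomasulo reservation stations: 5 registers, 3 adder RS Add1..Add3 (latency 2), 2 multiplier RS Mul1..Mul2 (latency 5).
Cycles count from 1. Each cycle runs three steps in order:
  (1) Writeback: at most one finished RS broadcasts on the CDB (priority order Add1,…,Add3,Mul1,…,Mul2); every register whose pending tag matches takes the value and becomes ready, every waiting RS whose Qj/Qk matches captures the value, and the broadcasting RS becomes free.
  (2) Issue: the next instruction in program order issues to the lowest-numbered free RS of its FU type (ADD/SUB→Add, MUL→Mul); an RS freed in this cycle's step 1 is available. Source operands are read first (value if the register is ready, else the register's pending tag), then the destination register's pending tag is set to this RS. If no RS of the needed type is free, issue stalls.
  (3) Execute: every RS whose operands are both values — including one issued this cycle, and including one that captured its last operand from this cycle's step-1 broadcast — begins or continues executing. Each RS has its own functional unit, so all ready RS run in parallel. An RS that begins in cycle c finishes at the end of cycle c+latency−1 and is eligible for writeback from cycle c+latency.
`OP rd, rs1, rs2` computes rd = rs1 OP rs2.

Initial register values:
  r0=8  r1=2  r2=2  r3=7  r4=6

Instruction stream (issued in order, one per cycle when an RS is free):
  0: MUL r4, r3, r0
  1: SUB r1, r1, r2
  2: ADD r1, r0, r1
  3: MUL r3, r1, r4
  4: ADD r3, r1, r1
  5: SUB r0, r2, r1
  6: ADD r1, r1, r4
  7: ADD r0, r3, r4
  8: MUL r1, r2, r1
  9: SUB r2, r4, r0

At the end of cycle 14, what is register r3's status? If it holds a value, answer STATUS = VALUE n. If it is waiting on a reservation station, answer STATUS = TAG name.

STATUS = VALUE 16

c1: issue MUL r4<-Mul1 | r0:8,r1:2,r2:2,r3:7,r4:Mul1
c2: issue SUB r1<-Add1 | r0:8,r1:Add1,r2:2,r3:7,r4:Mul1
c3: issue ADD r1<-Add2 | r0:8,r1:Add2,r2:2,r3:7,r4:Mul1
c4: CDB Add1=0; issue MUL r3<-Mul2 | r0:8,r1:Add2,r2:2,r3:Mul2,r4:Mul1
c5: issue ADD r3<-Add1 | r0:8,r1:Add2,r2:2,r3:Add1,r4:Mul1
c6: CDB Add2=8; issue SUB r0<-Add2 | r0:Add2,r1:8,r2:2,r3:Add1,r4:Mul1
c7: CDB Mul1=56; issue ADD r1<-Add3 | r0:Add2,r1:Add3,r2:2,r3:Add1,r4:56
c8: CDB Add1=16; issue ADD r0<-Add1 | r0:Add1,r1:Add3,r2:2,r3:16,r4:56
c9: CDB Add2=-6; issue MUL r1<-Mul1 | r0:Add1,r1:Mul1,r2:2,r3:16,r4:56
c10: CDB Add1=72; issue SUB r2<-Add1 | r0:72,r1:Mul1,r2:Add1,r3:16,r4:56
c11: CDB Add3=64 | r0:72,r1:Mul1,r2:Add1,r3:16,r4:56
c12: CDB Add1=-16 | r0:72,r1:Mul1,r2:-16,r3:16,r4:56
c13: CDB Mul2=448 | r0:72,r1:Mul1,r2:-16,r3:16,r4:56
c14: - | r0:72,r1:Mul1,r2:-16,r3:16,r4:56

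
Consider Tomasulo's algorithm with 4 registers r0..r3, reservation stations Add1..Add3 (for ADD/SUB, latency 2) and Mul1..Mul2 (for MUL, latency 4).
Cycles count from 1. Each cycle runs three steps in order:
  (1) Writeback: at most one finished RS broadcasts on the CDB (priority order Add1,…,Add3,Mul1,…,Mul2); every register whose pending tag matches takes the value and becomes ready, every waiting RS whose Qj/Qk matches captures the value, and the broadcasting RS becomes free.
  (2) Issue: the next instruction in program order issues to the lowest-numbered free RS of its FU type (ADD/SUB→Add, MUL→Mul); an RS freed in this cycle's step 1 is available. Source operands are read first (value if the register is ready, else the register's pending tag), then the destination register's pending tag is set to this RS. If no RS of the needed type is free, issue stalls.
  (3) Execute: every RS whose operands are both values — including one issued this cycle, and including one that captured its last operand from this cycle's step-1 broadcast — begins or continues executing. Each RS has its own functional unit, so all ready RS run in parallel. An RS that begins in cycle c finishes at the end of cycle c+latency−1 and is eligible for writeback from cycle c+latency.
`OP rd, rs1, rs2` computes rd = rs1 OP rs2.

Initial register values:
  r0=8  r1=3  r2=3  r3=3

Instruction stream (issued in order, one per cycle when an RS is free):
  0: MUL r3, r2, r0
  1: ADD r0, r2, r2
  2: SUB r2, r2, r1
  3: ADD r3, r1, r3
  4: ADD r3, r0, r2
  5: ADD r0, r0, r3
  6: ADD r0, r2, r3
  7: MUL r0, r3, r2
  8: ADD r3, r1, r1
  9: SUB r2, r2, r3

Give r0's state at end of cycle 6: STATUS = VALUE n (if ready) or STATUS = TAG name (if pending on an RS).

cycle 1: issue MUL r3<-Mul1 // r0:8,r1:3,r2:3,r3:Mul1
cycle 2: issue ADD r0<-Add1 // r0:Add1,r1:3,r2:3,r3:Mul1
cycle 3: issue SUB r2<-Add2 // r0:Add1,r1:3,r2:Add2,r3:Mul1
cycle 4: CDB Add1=6; issue ADD r3<-Add1 // r0:6,r1:3,r2:Add2,r3:Add1
cycle 5: CDB Add2=0; issue ADD r3<-Add2 // r0:6,r1:3,r2:0,r3:Add2
cycle 6: CDB Mul1=24; issue ADD r0<-Add3 // r0:Add3,r1:3,r2:0,r3:Add2

STATUS = TAG Add3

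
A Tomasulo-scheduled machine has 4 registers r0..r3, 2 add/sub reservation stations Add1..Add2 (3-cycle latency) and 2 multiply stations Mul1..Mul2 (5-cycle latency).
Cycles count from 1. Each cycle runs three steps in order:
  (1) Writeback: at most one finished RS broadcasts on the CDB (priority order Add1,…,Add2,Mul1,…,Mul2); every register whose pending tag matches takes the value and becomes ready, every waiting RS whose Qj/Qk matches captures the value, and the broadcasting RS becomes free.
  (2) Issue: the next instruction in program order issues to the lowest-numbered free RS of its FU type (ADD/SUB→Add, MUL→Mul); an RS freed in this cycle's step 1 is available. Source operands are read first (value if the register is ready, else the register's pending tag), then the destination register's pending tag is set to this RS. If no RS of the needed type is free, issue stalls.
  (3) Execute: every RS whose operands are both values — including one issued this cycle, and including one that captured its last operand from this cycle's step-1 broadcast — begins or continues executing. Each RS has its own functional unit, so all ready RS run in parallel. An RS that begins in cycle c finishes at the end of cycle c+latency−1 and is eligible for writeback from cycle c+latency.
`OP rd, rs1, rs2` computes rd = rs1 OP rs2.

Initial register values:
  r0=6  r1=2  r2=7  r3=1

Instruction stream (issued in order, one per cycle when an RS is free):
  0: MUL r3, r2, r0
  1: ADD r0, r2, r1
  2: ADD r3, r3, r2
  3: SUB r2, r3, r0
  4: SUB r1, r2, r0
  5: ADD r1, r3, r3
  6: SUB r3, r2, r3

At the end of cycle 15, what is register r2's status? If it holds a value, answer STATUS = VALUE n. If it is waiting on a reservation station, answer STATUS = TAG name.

  c1: issue MUL r3<-Mul1  regs: r0:6,r1:2,r2:7,r3:Mul1
  c2: issue ADD r0<-Add1  regs: r0:Add1,r1:2,r2:7,r3:Mul1
  c3: issue ADD r3<-Add2  regs: r0:Add1,r1:2,r2:7,r3:Add2
  c4: stall  regs: r0:Add1,r1:2,r2:7,r3:Add2
  c5: CDB Add1=9; issue SUB r2<-Add1  regs: r0:9,r1:2,r2:Add1,r3:Add2
  c6: CDB Mul1=42; stall  regs: r0:9,r1:2,r2:Add1,r3:Add2
  c7: stall  regs: r0:9,r1:2,r2:Add1,r3:Add2
  c8: stall  regs: r0:9,r1:2,r2:Add1,r3:Add2
  c9: CDB Add2=49; issue SUB r1<-Add2  regs: r0:9,r1:Add2,r2:Add1,r3:49
  c10: stall  regs: r0:9,r1:Add2,r2:Add1,r3:49
  c11: stall  regs: r0:9,r1:Add2,r2:Add1,r3:49
  c12: CDB Add1=40; issue ADD r1<-Add1  regs: r0:9,r1:Add1,r2:40,r3:49
  c13: stall  regs: r0:9,r1:Add1,r2:40,r3:49
  c14: stall  regs: r0:9,r1:Add1,r2:40,r3:49
  c15: CDB Add1=98; issue SUB r3<-Add1  regs: r0:9,r1:98,r2:40,r3:Add1

STATUS = VALUE 40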